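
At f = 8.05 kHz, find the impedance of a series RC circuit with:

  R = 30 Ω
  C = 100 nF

Step 1 — Angular frequency: ω = 2π·f = 2π·8050 = 5.058e+04 rad/s.
Step 2 — Component impedances:
  R: Z = R = 30 Ω
  C: Z = 1/(jωC) = -j/(ω·C) = 0 - j197.7 Ω
Step 3 — Series combination: Z_total = R + C = 30 - j197.7 Ω = 200∠-81.4° Ω.

Z = 30 - j197.7 Ω = 200∠-81.4° Ω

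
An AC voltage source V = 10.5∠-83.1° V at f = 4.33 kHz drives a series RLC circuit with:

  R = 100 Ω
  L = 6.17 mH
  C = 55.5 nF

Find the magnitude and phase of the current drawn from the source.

Step 1 — Angular frequency: ω = 2π·f = 2π·4330 = 2.721e+04 rad/s.
Step 2 — Component impedances:
  R: Z = R = 100 Ω
  L: Z = jωL = j·2.721e+04·0.00617 = 0 + j167.9 Ω
  C: Z = 1/(jωC) = -j/(ω·C) = 0 - j662.3 Ω
Step 3 — Series combination: Z_total = R + L + C = 100 - j494.4 Ω = 504.4∠-78.6° Ω.
Step 4 — Source phasor: V = 10.5∠-83.1° V = 1.261 - j10.42 V.
Step 5 — Ohm's law: I = V / Z_total = (1.261 - j10.42) / (100 - j494.4) = 0.02075 - j0.001646 A.
Step 6 — Convert to polar: |I| = 0.02082 A, ∠I = -4.5°.

I = 0.02082∠-4.5° A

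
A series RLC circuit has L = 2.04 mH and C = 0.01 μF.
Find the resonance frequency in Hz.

Step 1 — Resonance condition Im(Z)=0 gives ω₀ = 1/√(LC).
Step 2 — ω₀ = 1/√(0.00204·1e-08) = 2.214e+05 rad/s.
Step 3 — f₀ = ω₀/(2π) = 3.524e+04 Hz.

f₀ = 3.524e+04 Hz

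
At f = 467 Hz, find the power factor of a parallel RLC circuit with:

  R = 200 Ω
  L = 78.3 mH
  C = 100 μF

Step 1 — Angular frequency: ω = 2π·f = 2π·467 = 2934 rad/s.
Step 2 — Component impedances:
  R: Z = R = 200 Ω
  L: Z = jωL = j·2934·0.0783 = 0 + j229.8 Ω
  C: Z = 1/(jωC) = -j/(ω·C) = 0 - j3.408 Ω
Step 3 — Parallel combination: 1/Z_total = 1/R + 1/L + 1/C; Z_total = 0.05982 - j3.458 Ω = 3.459∠-89.0° Ω.
Step 4 — Power factor: PF = cos(φ) = Re(Z)/|Z| = 0.05982/3.459 = 0.01729.
Step 5 — Type: Im(Z) = -3.458 ⇒ leading (phase φ = -89.0°).

PF = 0.01729 (leading, φ = -89.0°)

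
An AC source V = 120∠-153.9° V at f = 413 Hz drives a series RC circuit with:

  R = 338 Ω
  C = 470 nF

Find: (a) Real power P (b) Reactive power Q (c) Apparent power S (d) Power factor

Step 1 — Angular frequency: ω = 2π·f = 2π·413 = 2595 rad/s.
Step 2 — Component impedances:
  R: Z = R = 338 Ω
  C: Z = 1/(jωC) = -j/(ω·C) = 0 - j819.9 Ω
Step 3 — Series combination: Z_total = R + C = 338 - j819.9 Ω = 886.9∠-67.6° Ω.
Step 4 — Source phasor: V = 120∠-153.9° V = -107.8 - j52.79 V.
Step 5 — Current: I = V / Z = 0.008724 - j0.135 A = 0.1353∠-86.3° A.
Step 6 — Complex power: S = V·I* = 6.188 - j15.01 VA.
Step 7 — Real power: P = Re(S) = 6.188 W.
Step 8 — Reactive power: Q = Im(S) = -15.01 VAR.
Step 9 — Apparent power: |S| = 16.24 VA.
Step 10 — Power factor: PF = P/|S| = 0.3811 (leading).

(a) P = 6.188 W  (b) Q = -15.01 VAR  (c) S = 16.24 VA  (d) PF = 0.3811 (leading)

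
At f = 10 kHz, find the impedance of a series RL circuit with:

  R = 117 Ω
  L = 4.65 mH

Step 1 — Angular frequency: ω = 2π·f = 2π·1e+04 = 6.283e+04 rad/s.
Step 2 — Component impedances:
  R: Z = R = 117 Ω
  L: Z = jωL = j·6.283e+04·0.00465 = 0 + j292.2 Ω
Step 3 — Series combination: Z_total = R + L = 117 + j292.2 Ω = 314.7∠68.2° Ω.

Z = 117 + j292.2 Ω = 314.7∠68.2° Ω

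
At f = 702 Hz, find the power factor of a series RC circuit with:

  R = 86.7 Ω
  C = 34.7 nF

Step 1 — Angular frequency: ω = 2π·f = 2π·702 = 4411 rad/s.
Step 2 — Component impedances:
  R: Z = R = 86.7 Ω
  C: Z = 1/(jωC) = -j/(ω·C) = 0 - j6534 Ω
Step 3 — Series combination: Z_total = R + C = 86.7 - j6534 Ω = 6534∠-89.2° Ω.
Step 4 — Power factor: PF = cos(φ) = Re(Z)/|Z| = 86.7/6534 = 0.01327.
Step 5 — Type: Im(Z) = -6534 ⇒ leading (phase φ = -89.2°).

PF = 0.01327 (leading, φ = -89.2°)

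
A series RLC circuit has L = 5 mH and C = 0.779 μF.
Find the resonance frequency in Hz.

Step 1 — Resonance condition Im(Z)=0 gives ω₀ = 1/√(LC).
Step 2 — ω₀ = 1/√(0.005·7.79e-07) = 1.602e+04 rad/s.
Step 3 — f₀ = ω₀/(2π) = 2550 Hz.

f₀ = 2550 Hz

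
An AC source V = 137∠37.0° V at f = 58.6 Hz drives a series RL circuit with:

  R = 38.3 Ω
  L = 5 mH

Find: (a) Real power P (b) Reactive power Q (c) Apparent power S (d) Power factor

Step 1 — Angular frequency: ω = 2π·f = 2π·58.6 = 368.2 rad/s.
Step 2 — Component impedances:
  R: Z = R = 38.3 Ω
  L: Z = jωL = j·368.2·0.005 = 0 + j1.841 Ω
Step 3 — Series combination: Z_total = R + L = 38.3 + j1.841 Ω = 38.34∠2.8° Ω.
Step 4 — Source phasor: V = 137∠37.0° V = 109.4 + j82.45 V.
Step 5 — Current: I = V / Z = 2.953 + j2.011 A = 3.573∠34.2° A.
Step 6 — Complex power: S = V·I* = 488.9 + j23.5 VA.
Step 7 — Real power: P = Re(S) = 488.9 W.
Step 8 — Reactive power: Q = Im(S) = 23.5 VAR.
Step 9 — Apparent power: |S| = 489.5 VA.
Step 10 — Power factor: PF = P/|S| = 0.9988 (lagging).

(a) P = 488.9 W  (b) Q = 23.5 VAR  (c) S = 489.5 VA  (d) PF = 0.9988 (lagging)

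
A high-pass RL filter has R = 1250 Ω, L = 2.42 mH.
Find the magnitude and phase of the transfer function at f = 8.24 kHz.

Step 1 — Angular frequency: ω = 2π·8240 = 5.177e+04 rad/s.
Step 2 — Transfer function: H(jω) = jωL/(R + jωL).
Step 3 — Numerator jωL = j·125.3; denominator R + jωL = 1250 + j125.3.
Step 4 — H = 0.009947 + j0.09924.
Step 5 — Magnitude: |H| = 0.09973 (-20.0 dB); phase: φ = 84.3°.

|H| = 0.09973 (-20.0 dB), φ = 84.3°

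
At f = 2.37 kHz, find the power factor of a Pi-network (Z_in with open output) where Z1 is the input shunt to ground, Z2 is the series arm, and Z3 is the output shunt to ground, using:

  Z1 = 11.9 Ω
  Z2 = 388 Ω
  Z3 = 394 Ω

Step 1 — Angular frequency: ω = 2π·f = 2π·2370 = 1.489e+04 rad/s.
Step 2 — Component impedances:
  Z1: Z = R = 11.9 Ω
  Z2: Z = R = 388 Ω
  Z3: Z = R = 394 Ω
Step 3 — With open output, the series arm Z2 and the output shunt Z3 appear in series to ground: Z2 + Z3 = 782 Ω.
Step 4 — Parallel with input shunt Z1: Z_in = Z1 || (Z2 + Z3) = 11.72 Ω = 11.72∠0.0° Ω.
Step 5 — Power factor: PF = cos(φ) = Re(Z)/|Z| = 11.72/11.72 = 1.
Step 6 — Type: Im(Z) = 0 ⇒ unity (phase φ = 0.0°).

PF = 1 (unity, φ = 0.0°)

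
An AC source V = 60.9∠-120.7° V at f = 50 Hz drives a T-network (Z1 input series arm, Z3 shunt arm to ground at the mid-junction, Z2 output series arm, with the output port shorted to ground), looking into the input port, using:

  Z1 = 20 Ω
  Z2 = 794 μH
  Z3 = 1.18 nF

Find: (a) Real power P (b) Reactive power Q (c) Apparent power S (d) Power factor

Step 1 — Angular frequency: ω = 2π·f = 2π·50 = 314.2 rad/s.
Step 2 — Component impedances:
  Z1: Z = R = 20 Ω
  Z2: Z = jωL = j·314.2·0.000794 = 0 + j0.2494 Ω
  Z3: Z = 1/(jωC) = -j/(ω·C) = 0 - j2.698e+06 Ω
Step 3 — With the output port shorted to ground, the output series arm Z2 runs from the junction to ground; the shunt arm Z3 also runs from the junction to ground. They appear in parallel: Z3 || Z2 = 0 + j0.2494 Ω.
Step 4 — Series with input arm Z1: Z_in = Z1 + (Z3 || Z2) = 20 + j0.2494 Ω = 20∠0.7° Ω.
Step 5 — Source phasor: V = 60.9∠-120.7° V = -31.09 - j52.37 V.
Step 6 — Current: I = V / Z = -1.587 - j2.598 A = 3.045∠-121.4° A.
Step 7 — Complex power: S = V·I* = 185.4 + j2.312 VA.
Step 8 — Real power: P = Re(S) = 185.4 W.
Step 9 — Reactive power: Q = Im(S) = 2.312 VAR.
Step 10 — Apparent power: |S| = 185.4 VA.
Step 11 — Power factor: PF = P/|S| = 0.9999 (lagging).

(a) P = 185.4 W  (b) Q = 2.312 VAR  (c) S = 185.4 VA  (d) PF = 0.9999 (lagging)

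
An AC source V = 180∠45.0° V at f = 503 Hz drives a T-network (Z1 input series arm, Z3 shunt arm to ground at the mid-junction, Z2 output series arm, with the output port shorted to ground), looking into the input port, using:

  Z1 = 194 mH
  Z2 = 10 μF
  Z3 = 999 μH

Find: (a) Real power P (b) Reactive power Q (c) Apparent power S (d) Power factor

Step 1 — Angular frequency: ω = 2π·f = 2π·503 = 3160 rad/s.
Step 2 — Component impedances:
  Z1: Z = jωL = j·3160·0.194 = 0 + j613.1 Ω
  Z2: Z = 1/(jωC) = -j/(ω·C) = 0 - j31.64 Ω
  Z3: Z = jωL = j·3160·0.000999 = 0 + j3.157 Ω
Step 3 — With the output port shorted to ground, the output series arm Z2 runs from the junction to ground; the shunt arm Z3 also runs from the junction to ground. They appear in parallel: Z3 || Z2 = 0 + j3.507 Ω.
Step 4 — Series with input arm Z1: Z_in = Z1 + (Z3 || Z2) = 0 + j616.6 Ω = 616.6∠90.0° Ω.
Step 5 — Source phasor: V = 180∠45.0° V = 127.3 + j127.3 V.
Step 6 — Current: I = V / Z = 0.2064 - j0.2064 A = 0.2919∠-45.0° A.
Step 7 — Complex power: S = V·I* = 0 + j52.54 VA.
Step 8 — Real power: P = Re(S) = 0 W.
Step 9 — Reactive power: Q = Im(S) = 52.54 VAR.
Step 10 — Apparent power: |S| = 52.54 VA.
Step 11 — Power factor: PF = P/|S| = 0 (lagging).

(a) P = 0 W  (b) Q = 52.54 VAR  (c) S = 52.54 VA  (d) PF = 0 (lagging)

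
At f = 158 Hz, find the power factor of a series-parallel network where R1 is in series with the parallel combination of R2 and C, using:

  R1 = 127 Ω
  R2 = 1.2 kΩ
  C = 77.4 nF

Step 1 — Angular frequency: ω = 2π·f = 2π·158 = 992.7 rad/s.
Step 2 — Component impedances:
  R1: Z = R = 127 Ω
  R2: Z = R = 1200 Ω
  C: Z = 1/(jωC) = -j/(ω·C) = 0 - j1.301e+04 Ω
Step 3 — Parallel branch: R2 || C = 1/(1/R2 + 1/C) = 1190 - j109.7 Ω.
Step 4 — Series with R1: Z_total = R1 + (R2 || C) = 1317 - j109.7 Ω = 1321∠-4.8° Ω.
Step 5 — Power factor: PF = cos(φ) = Re(Z)/|Z| = 1316.88/1321.45 = 0.9965.
Step 6 — Type: Im(Z) = -109.7 ⇒ leading (phase φ = -4.8°).

PF = 0.9965 (leading, φ = -4.8°)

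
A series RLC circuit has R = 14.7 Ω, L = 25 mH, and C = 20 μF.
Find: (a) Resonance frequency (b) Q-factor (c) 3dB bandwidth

Step 1 — Resonance: ω₀ = 1/√(LC) = 1/√(0.025·2e-05) = 1414 rad/s.
Step 2 — f₀ = ω₀/(2π) = 225.1 Hz.
Step 3 — Series Q: Q = ω₀L/R = 1414·0.025/14.7 = 2.405.
Step 4 — Bandwidth: Δω = ω₀/Q = 588 rad/s; BW = Δω/(2π) = 93.58 Hz.

(a) f₀ = 225.1 Hz  (b) Q = 2.405  (c) BW = 93.58 Hz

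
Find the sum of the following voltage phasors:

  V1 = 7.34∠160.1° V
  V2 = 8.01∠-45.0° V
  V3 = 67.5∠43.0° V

Step 1 — Convert each phasor to rectangular form:
  V1 = 7.34·(cos(160.1°) + j·sin(160.1°)) = -6.902 + j2.498 V
  V2 = 8.01·(cos(-45.0°) + j·sin(-45.0°)) = 5.664 - j5.664 V
  V3 = 67.5·(cos(43.0°) + j·sin(43.0°)) = 49.37 + j46.03 V
Step 2 — Sum components: V_total = 48.13 + j42.87 V.
Step 3 — Convert to polar: |V_total| = 64.45 V, ∠V_total = 41.7°.

V_total = 64.45∠41.7° V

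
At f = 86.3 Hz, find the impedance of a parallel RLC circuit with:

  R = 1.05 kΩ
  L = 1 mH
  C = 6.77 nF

Step 1 — Angular frequency: ω = 2π·f = 2π·86.3 = 542.2 rad/s.
Step 2 — Component impedances:
  R: Z = R = 1050 Ω
  L: Z = jωL = j·542.2·0.001 = 0 + j0.5422 Ω
  C: Z = 1/(jωC) = -j/(ω·C) = 0 - j2.724e+05 Ω
Step 3 — Parallel combination: 1/Z_total = 1/R + 1/L + 1/C; Z_total = 0.00028 + j0.5422 Ω = 0.5422∠90.0° Ω.

Z = 0.00028 + j0.5422 Ω = 0.5422∠90.0° Ω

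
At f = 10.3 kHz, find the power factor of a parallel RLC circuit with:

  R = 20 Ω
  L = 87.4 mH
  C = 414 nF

Step 1 — Angular frequency: ω = 2π·f = 2π·1.03e+04 = 6.472e+04 rad/s.
Step 2 — Component impedances:
  R: Z = R = 20 Ω
  L: Z = jωL = j·6.472e+04·0.0874 = 0 + j5656 Ω
  C: Z = 1/(jωC) = -j/(ω·C) = 0 - j37.32 Ω
Step 3 — Parallel combination: 1/Z_total = 1/R + 1/L + 1/C; Z_total = 15.58 - j8.296 Ω = 17.65∠-28.0° Ω.
Step 4 — Power factor: PF = cos(φ) = Re(Z)/|Z| = 15.58/17.65 = 0.8827.
Step 5 — Type: Im(Z) = -8.296 ⇒ leading (phase φ = -28.0°).

PF = 0.8827 (leading, φ = -28.0°)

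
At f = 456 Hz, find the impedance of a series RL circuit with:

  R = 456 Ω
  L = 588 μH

Step 1 — Angular frequency: ω = 2π·f = 2π·456 = 2865 rad/s.
Step 2 — Component impedances:
  R: Z = R = 456 Ω
  L: Z = jωL = j·2865·0.000588 = 0 + j1.685 Ω
Step 3 — Series combination: Z_total = R + L = 456 + j1.685 Ω = 456∠0.2° Ω.

Z = 456 + j1.685 Ω = 456∠0.2° Ω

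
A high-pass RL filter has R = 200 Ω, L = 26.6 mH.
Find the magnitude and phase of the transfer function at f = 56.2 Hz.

Step 1 — Angular frequency: ω = 2π·56.2 = 353.1 rad/s.
Step 2 — Transfer function: H(jω) = jωL/(R + jωL).
Step 3 — Numerator jωL = j·9.393; denominator R + jωL = 200 + j9.393.
Step 4 — H = 0.002201 + j0.04686.
Step 5 — Magnitude: |H| = 0.04691 (-26.6 dB); phase: φ = 87.3°.

|H| = 0.04691 (-26.6 dB), φ = 87.3°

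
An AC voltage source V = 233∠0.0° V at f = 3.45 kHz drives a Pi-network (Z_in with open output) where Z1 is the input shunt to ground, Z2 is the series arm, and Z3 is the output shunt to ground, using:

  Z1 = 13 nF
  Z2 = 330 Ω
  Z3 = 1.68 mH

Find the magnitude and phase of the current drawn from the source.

Step 1 — Angular frequency: ω = 2π·f = 2π·3450 = 2.168e+04 rad/s.
Step 2 — Component impedances:
  Z1: Z = 1/(jωC) = -j/(ω·C) = 0 - j3549 Ω
  Z2: Z = R = 330 Ω
  Z3: Z = jωL = j·2.168e+04·0.00168 = 0 + j36.42 Ω
Step 3 — With open output, the series arm Z2 and the output shunt Z3 appear in series to ground: Z2 + Z3 = 330 + j36.42 Ω.
Step 4 — Parallel with input shunt Z1: Z_in = Z1 || (Z2 + Z3) = 333.9 + j5.419 Ω = 334∠0.9° Ω.
Step 5 — Source phasor: V = 233∠0.0° V = 233 V.
Step 6 — Ohm's law: I = V / Z_total = (233) / (333.9 + j5.419) = 0.6976 - j0.01132 A.
Step 7 — Convert to polar: |I| = 0.6977 A, ∠I = -0.9°.

I = 0.6977∠-0.9° A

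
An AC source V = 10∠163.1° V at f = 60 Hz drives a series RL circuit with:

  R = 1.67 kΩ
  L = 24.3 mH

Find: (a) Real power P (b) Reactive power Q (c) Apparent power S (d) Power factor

Step 1 — Angular frequency: ω = 2π·f = 2π·60 = 377 rad/s.
Step 2 — Component impedances:
  R: Z = R = 1670 Ω
  L: Z = jωL = j·377·0.0243 = 0 + j9.161 Ω
Step 3 — Series combination: Z_total = R + L = 1670 + j9.161 Ω = 1670∠0.3° Ω.
Step 4 — Source phasor: V = 10∠163.1° V = -9.568 + j2.907 V.
Step 5 — Current: I = V / Z = -0.00572 + j0.001772 A = 0.005988∠162.8° A.
Step 6 — Complex power: S = V·I* = 0.05988 + j0.0003285 VA.
Step 7 — Real power: P = Re(S) = 0.05988 W.
Step 8 — Reactive power: Q = Im(S) = 0.0003285 VAR.
Step 9 — Apparent power: |S| = 0.05988 VA.
Step 10 — Power factor: PF = P/|S| = 1 (lagging).

(a) P = 0.05988 W  (b) Q = 0.0003285 VAR  (c) S = 0.05988 VA  (d) PF = 1 (lagging)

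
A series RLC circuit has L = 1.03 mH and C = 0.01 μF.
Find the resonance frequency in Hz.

Step 1 — Resonance condition Im(Z)=0 gives ω₀ = 1/√(LC).
Step 2 — ω₀ = 1/√(0.00103·1e-08) = 3.116e+05 rad/s.
Step 3 — f₀ = ω₀/(2π) = 4.959e+04 Hz.

f₀ = 4.959e+04 Hz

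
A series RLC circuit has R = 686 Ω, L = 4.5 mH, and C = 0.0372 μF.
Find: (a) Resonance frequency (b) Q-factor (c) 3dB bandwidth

Step 1 — Resonance condition Im(Z)=0 gives ω₀ = 1/√(LC).
Step 2 — ω₀ = 1/√(0.0045·3.72e-08) = 7.729e+04 rad/s.
Step 3 — f₀ = ω₀/(2π) = 1.23e+04 Hz.
Step 4 — Series Q: Q = ω₀L/R = 7.729e+04·0.0045/686 = 0.507.
Step 5 — 3dB bandwidth: Δω = ω₀/Q = 1.524e+05 rad/s; BW = Δω/(2π) = 2.426e+04 Hz.

(a) f₀ = 1.23e+04 Hz  (b) Q = 0.507  (c) BW = 2.426e+04 Hz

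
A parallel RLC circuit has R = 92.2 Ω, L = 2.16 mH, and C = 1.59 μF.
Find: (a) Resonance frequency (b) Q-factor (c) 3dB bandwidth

Step 1 — Resonance: ω₀ = 1/√(LC) = 1/√(0.00216·1.59e-06) = 1.706e+04 rad/s.
Step 2 — f₀ = ω₀/(2π) = 2716 Hz.
Step 3 — Parallel Q: Q = R/(ω₀L) = 92.2/(1.706e+04·0.00216) = 2.502.
Step 4 — Bandwidth: Δω = ω₀/Q = 6821 rad/s; BW = Δω/(2π) = 1086 Hz.

(a) f₀ = 2716 Hz  (b) Q = 2.502  (c) BW = 1086 Hz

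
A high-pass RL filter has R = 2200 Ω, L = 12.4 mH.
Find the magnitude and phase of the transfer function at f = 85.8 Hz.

Step 1 — Angular frequency: ω = 2π·85.8 = 539.1 rad/s.
Step 2 — Transfer function: H(jω) = jωL/(R + jωL).
Step 3 — Numerator jωL = j·6.685; denominator R + jωL = 2200 + j6.685.
Step 4 — H = 9.233e-06 + j0.003039.
Step 5 — Magnitude: |H| = 0.003039 (-50.3 dB); phase: φ = 89.8°.

|H| = 0.003039 (-50.3 dB), φ = 89.8°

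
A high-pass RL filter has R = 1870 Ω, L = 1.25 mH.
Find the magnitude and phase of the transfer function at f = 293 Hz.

Step 1 — Angular frequency: ω = 2π·293 = 1841 rad/s.
Step 2 — Transfer function: H(jω) = jωL/(R + jωL).
Step 3 — Numerator jωL = j·2.301; denominator R + jωL = 1870 + j2.301.
Step 4 — H = 1.514e-06 + j0.001231.
Step 5 — Magnitude: |H| = 0.001231 (-58.2 dB); phase: φ = 89.9°.

|H| = 0.001231 (-58.2 dB), φ = 89.9°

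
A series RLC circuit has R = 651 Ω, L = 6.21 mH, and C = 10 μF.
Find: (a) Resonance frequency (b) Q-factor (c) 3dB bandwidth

Step 1 — Resonance: ω₀ = 1/√(LC) = 1/√(0.00621·1e-05) = 4013 rad/s.
Step 2 — f₀ = ω₀/(2π) = 638.7 Hz.
Step 3 — Series Q: Q = ω₀L/R = 4013·0.00621/651 = 0.03828.
Step 4 — Bandwidth: Δω = ω₀/Q = 1.048e+05 rad/s; BW = Δω/(2π) = 1.668e+04 Hz.

(a) f₀ = 638.7 Hz  (b) Q = 0.03828  (c) BW = 1.668e+04 Hz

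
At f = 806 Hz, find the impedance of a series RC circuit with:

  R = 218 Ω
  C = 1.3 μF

Step 1 — Angular frequency: ω = 2π·f = 2π·806 = 5064 rad/s.
Step 2 — Component impedances:
  R: Z = R = 218 Ω
  C: Z = 1/(jωC) = -j/(ω·C) = 0 - j151.9 Ω
Step 3 — Series combination: Z_total = R + C = 218 - j151.9 Ω = 265.7∠-34.9° Ω.

Z = 218 - j151.9 Ω = 265.7∠-34.9° Ω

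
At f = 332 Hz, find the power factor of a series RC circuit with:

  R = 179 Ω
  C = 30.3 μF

Step 1 — Angular frequency: ω = 2π·f = 2π·332 = 2086 rad/s.
Step 2 — Component impedances:
  R: Z = R = 179 Ω
  C: Z = 1/(jωC) = -j/(ω·C) = 0 - j15.82 Ω
Step 3 — Series combination: Z_total = R + C = 179 - j15.82 Ω = 179.7∠-5.1° Ω.
Step 4 — Power factor: PF = cos(φ) = Re(Z)/|Z| = 179/179.7 = 0.9961.
Step 5 — Type: Im(Z) = -15.82 ⇒ leading (phase φ = -5.1°).

PF = 0.9961 (leading, φ = -5.1°)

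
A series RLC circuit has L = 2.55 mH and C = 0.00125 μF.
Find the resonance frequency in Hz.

Step 1 — Resonance condition Im(Z)=0 gives ω₀ = 1/√(LC).
Step 2 — ω₀ = 1/√(0.00255·1.25e-09) = 5.601e+05 rad/s.
Step 3 — f₀ = ω₀/(2π) = 8.914e+04 Hz.

f₀ = 8.914e+04 Hz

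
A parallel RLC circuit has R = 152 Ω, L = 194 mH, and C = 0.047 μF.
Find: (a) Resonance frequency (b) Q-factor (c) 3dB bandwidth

Step 1 — Resonance: ω₀ = 1/√(LC) = 1/√(0.194·4.7e-08) = 1.047e+04 rad/s.
Step 2 — f₀ = ω₀/(2π) = 1667 Hz.
Step 3 — Parallel Q: Q = R/(ω₀L) = 152/(1.047e+04·0.194) = 0.07482.
Step 4 — Bandwidth: Δω = ω₀/Q = 1.4e+05 rad/s; BW = Δω/(2π) = 2.228e+04 Hz.

(a) f₀ = 1667 Hz  (b) Q = 0.07482  (c) BW = 2.228e+04 Hz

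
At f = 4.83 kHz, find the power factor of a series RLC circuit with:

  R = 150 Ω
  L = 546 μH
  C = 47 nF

Step 1 — Angular frequency: ω = 2π·f = 2π·4830 = 3.035e+04 rad/s.
Step 2 — Component impedances:
  R: Z = R = 150 Ω
  L: Z = jωL = j·3.035e+04·0.000546 = 0 + j16.57 Ω
  C: Z = 1/(jωC) = -j/(ω·C) = 0 - j701.1 Ω
Step 3 — Series combination: Z_total = R + L + C = 150 - j684.5 Ω = 700.8∠-77.6° Ω.
Step 4 — Power factor: PF = cos(φ) = Re(Z)/|Z| = 150/700.76 = 0.2141.
Step 5 — Type: Im(Z) = -684.5 ⇒ leading (phase φ = -77.6°).

PF = 0.2141 (leading, φ = -77.6°)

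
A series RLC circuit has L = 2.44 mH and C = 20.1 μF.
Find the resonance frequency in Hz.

Step 1 — Resonance condition Im(Z)=0 gives ω₀ = 1/√(LC).
Step 2 — ω₀ = 1/√(0.00244·2.01e-05) = 4516 rad/s.
Step 3 — f₀ = ω₀/(2π) = 718.7 Hz.

f₀ = 718.7 Hz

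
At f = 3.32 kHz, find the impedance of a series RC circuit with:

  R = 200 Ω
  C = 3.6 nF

Step 1 — Angular frequency: ω = 2π·f = 2π·3320 = 2.086e+04 rad/s.
Step 2 — Component impedances:
  R: Z = R = 200 Ω
  C: Z = 1/(jωC) = -j/(ω·C) = 0 - j1.332e+04 Ω
Step 3 — Series combination: Z_total = R + C = 200 - j1.332e+04 Ω = 1.332e+04∠-89.1° Ω.

Z = 200 - j1.332e+04 Ω = 1.332e+04∠-89.1° Ω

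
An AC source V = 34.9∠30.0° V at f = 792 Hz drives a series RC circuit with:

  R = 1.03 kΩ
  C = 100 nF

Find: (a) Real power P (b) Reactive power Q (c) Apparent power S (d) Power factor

Step 1 — Angular frequency: ω = 2π·f = 2π·792 = 4976 rad/s.
Step 2 — Component impedances:
  R: Z = R = 1030 Ω
  C: Z = 1/(jωC) = -j/(ω·C) = 0 - j2010 Ω
Step 3 — Series combination: Z_total = R + C = 1030 - j2010 Ω = 2258∠-62.9° Ω.
Step 4 — Source phasor: V = 34.9∠30.0° V = 30.22 + j17.45 V.
Step 5 — Current: I = V / Z = -0.0007718 + j0.01544 A = 0.01546∠92.9° A.
Step 6 — Complex power: S = V·I* = 0.246 - j0.48 VA.
Step 7 — Real power: P = Re(S) = 0.246 W.
Step 8 — Reactive power: Q = Im(S) = -0.48 VAR.
Step 9 — Apparent power: |S| = 0.5394 VA.
Step 10 — Power factor: PF = P/|S| = 0.4561 (leading).

(a) P = 0.246 W  (b) Q = -0.48 VAR  (c) S = 0.5394 VA  (d) PF = 0.4561 (leading)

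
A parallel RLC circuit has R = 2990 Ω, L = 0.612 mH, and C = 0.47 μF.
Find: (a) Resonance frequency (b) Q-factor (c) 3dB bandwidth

Step 1 — Resonance: ω₀ = 1/√(LC) = 1/√(0.000612·4.7e-07) = 5.896e+04 rad/s.
Step 2 — f₀ = ω₀/(2π) = 9384 Hz.
Step 3 — Parallel Q: Q = R/(ω₀L) = 2990/(5.896e+04·0.000612) = 82.86.
Step 4 — Bandwidth: Δω = ω₀/Q = 711.6 rad/s; BW = Δω/(2π) = 113.3 Hz.

(a) f₀ = 9384 Hz  (b) Q = 82.86  (c) BW = 113.3 Hz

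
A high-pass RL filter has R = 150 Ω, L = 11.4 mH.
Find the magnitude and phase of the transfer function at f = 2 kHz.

Step 1 — Angular frequency: ω = 2π·2000 = 1.257e+04 rad/s.
Step 2 — Transfer function: H(jω) = jωL/(R + jωL).
Step 3 — Numerator jωL = j·143.3; denominator R + jωL = 150 + j143.3.
Step 4 — H = 0.477 + j0.4995.
Step 5 — Magnitude: |H| = 0.6907 (-3.2 dB); phase: φ = 46.3°.

|H| = 0.6907 (-3.2 dB), φ = 46.3°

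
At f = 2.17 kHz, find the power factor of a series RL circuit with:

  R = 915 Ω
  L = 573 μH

Step 1 — Angular frequency: ω = 2π·f = 2π·2170 = 1.363e+04 rad/s.
Step 2 — Component impedances:
  R: Z = R = 915 Ω
  L: Z = jωL = j·1.363e+04·0.000573 = 0 + j7.813 Ω
Step 3 — Series combination: Z_total = R + L = 915 + j7.813 Ω = 915∠0.5° Ω.
Step 4 — Power factor: PF = cos(φ) = Re(Z)/|Z| = 915/915 = 1.
Step 5 — Type: Im(Z) = 7.813 ⇒ lagging (phase φ = 0.5°).

PF = 1 (lagging, φ = 0.5°)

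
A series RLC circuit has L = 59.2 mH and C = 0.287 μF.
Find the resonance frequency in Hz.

Step 1 — Resonance condition Im(Z)=0 gives ω₀ = 1/√(LC).
Step 2 — ω₀ = 1/√(0.0592·2.87e-07) = 7672 rad/s.
Step 3 — f₀ = ω₀/(2π) = 1221 Hz.

f₀ = 1221 Hz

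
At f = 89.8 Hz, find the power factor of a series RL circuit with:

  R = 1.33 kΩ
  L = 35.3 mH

Step 1 — Angular frequency: ω = 2π·f = 2π·89.8 = 564.2 rad/s.
Step 2 — Component impedances:
  R: Z = R = 1330 Ω
  L: Z = jωL = j·564.2·0.0353 = 0 + j19.92 Ω
Step 3 — Series combination: Z_total = R + L = 1330 + j19.92 Ω = 1330∠0.9° Ω.
Step 4 — Power factor: PF = cos(φ) = Re(Z)/|Z| = 1330/1330.1 = 0.9999.
Step 5 — Type: Im(Z) = 19.92 ⇒ lagging (phase φ = 0.9°).

PF = 0.9999 (lagging, φ = 0.9°)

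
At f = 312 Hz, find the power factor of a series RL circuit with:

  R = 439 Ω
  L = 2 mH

Step 1 — Angular frequency: ω = 2π·f = 2π·312 = 1960 rad/s.
Step 2 — Component impedances:
  R: Z = R = 439 Ω
  L: Z = jωL = j·1960·0.002 = 0 + j3.921 Ω
Step 3 — Series combination: Z_total = R + L = 439 + j3.921 Ω = 439∠0.5° Ω.
Step 4 — Power factor: PF = cos(φ) = Re(Z)/|Z| = 439/439 = 1.
Step 5 — Type: Im(Z) = 3.921 ⇒ lagging (phase φ = 0.5°).

PF = 1 (lagging, φ = 0.5°)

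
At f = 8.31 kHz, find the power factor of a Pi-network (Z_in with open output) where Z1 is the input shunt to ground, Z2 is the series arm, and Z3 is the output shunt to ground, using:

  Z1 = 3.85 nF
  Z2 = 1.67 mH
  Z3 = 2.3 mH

Step 1 — Angular frequency: ω = 2π·f = 2π·8310 = 5.221e+04 rad/s.
Step 2 — Component impedances:
  Z1: Z = 1/(jωC) = -j/(ω·C) = 0 - j4975 Ω
  Z2: Z = jωL = j·5.221e+04·0.00167 = 0 + j87.2 Ω
  Z3: Z = jωL = j·5.221e+04·0.0023 = 0 + j120.1 Ω
Step 3 — With open output, the series arm Z2 and the output shunt Z3 appear in series to ground: Z2 + Z3 = 0 + j207.3 Ω.
Step 4 — Parallel with input shunt Z1: Z_in = Z1 || (Z2 + Z3) = 0 + j216.3 Ω = 216.3∠90.0° Ω.
Step 5 — Power factor: PF = cos(φ) = Re(Z)/|Z| = -0/216.3 = -0.
Step 6 — Type: Im(Z) = 216.3 ⇒ lagging (phase φ = 90.0°).

PF = -0 (lagging, φ = 90.0°)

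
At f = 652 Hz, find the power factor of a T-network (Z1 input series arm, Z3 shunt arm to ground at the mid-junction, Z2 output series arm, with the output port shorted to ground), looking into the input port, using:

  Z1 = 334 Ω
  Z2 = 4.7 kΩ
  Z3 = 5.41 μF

Step 1 — Angular frequency: ω = 2π·f = 2π·652 = 4097 rad/s.
Step 2 — Component impedances:
  Z1: Z = R = 334 Ω
  Z2: Z = R = 4700 Ω
  Z3: Z = 1/(jωC) = -j/(ω·C) = 0 - j45.12 Ω
Step 3 — With the output port shorted to ground, the output series arm Z2 runs from the junction to ground; the shunt arm Z3 also runs from the junction to ground. They appear in parallel: Z3 || Z2 = 0.4331 - j45.12 Ω.
Step 4 — Series with input arm Z1: Z_in = Z1 + (Z3 || Z2) = 334.4 - j45.12 Ω = 337.5∠-7.7° Ω.
Step 5 — Power factor: PF = cos(φ) = Re(Z)/|Z| = 334.43/337.46 = 0.991.
Step 6 — Type: Im(Z) = -45.12 ⇒ leading (phase φ = -7.7°).

PF = 0.991 (leading, φ = -7.7°)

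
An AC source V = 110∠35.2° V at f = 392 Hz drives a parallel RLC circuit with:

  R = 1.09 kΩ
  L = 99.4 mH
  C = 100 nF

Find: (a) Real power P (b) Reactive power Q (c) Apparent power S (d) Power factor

Step 1 — Angular frequency: ω = 2π·f = 2π·392 = 2463 rad/s.
Step 2 — Component impedances:
  R: Z = R = 1090 Ω
  L: Z = jωL = j·2463·0.0994 = 0 + j244.8 Ω
  C: Z = 1/(jωC) = -j/(ω·C) = 0 - j4060 Ω
Step 3 — Parallel combination: 1/Z_total = 1/R + 1/L + 1/C; Z_total = 58.91 + j246.5 Ω = 253.4∠76.6° Ω.
Step 4 — Source phasor: V = 110∠35.2° V = 89.89 + j63.41 V.
Step 5 — Current: I = V / Z = 0.3258 - j0.2868 A = 0.4341∠-41.4° A.
Step 6 — Complex power: S = V·I* = 11.1 + j46.44 VA.
Step 7 — Real power: P = Re(S) = 11.1 W.
Step 8 — Reactive power: Q = Im(S) = 46.44 VAR.
Step 9 — Apparent power: |S| = 47.75 VA.
Step 10 — Power factor: PF = P/|S| = 0.2325 (lagging).

(a) P = 11.1 W  (b) Q = 46.44 VAR  (c) S = 47.75 VA  (d) PF = 0.2325 (lagging)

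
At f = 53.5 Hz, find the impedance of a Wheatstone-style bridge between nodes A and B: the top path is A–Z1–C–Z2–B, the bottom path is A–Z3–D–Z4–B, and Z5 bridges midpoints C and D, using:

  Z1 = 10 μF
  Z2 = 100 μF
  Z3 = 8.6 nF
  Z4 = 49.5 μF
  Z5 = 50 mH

Step 1 — Angular frequency: ω = 2π·f = 2π·53.5 = 336.2 rad/s.
Step 2 — Component impedances:
  Z1: Z = 1/(jωC) = -j/(ω·C) = 0 - j297.5 Ω
  Z2: Z = 1/(jωC) = -j/(ω·C) = 0 - j29.75 Ω
  Z3: Z = 1/(jωC) = -j/(ω·C) = 0 - j3.459e+05 Ω
  Z4: Z = 1/(jωC) = -j/(ω·C) = 0 - j60.1 Ω
  Z5: Z = jωL = j·336.2·0.05 = 0 + j16.81 Ω
Step 3 — Bridge requires nodal analysis (the Z5 bridge couples midpoints C and D, so the two paths cannot be reduced to a simple series/parallel combination). Setting node B to ground and injecting 1 A at node A, the 3-node admittance system at A, C, D solves to V_A = Z_AB = 0 - j314.9 Ω = 314.9∠-90.0° Ω.

Z = 0 - j314.9 Ω = 314.9∠-90.0° Ω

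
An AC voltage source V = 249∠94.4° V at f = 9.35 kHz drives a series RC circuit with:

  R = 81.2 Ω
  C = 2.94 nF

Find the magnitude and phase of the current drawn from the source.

Step 1 — Angular frequency: ω = 2π·f = 2π·9350 = 5.875e+04 rad/s.
Step 2 — Component impedances:
  R: Z = R = 81.2 Ω
  C: Z = 1/(jωC) = -j/(ω·C) = 0 - j5790 Ω
Step 3 — Series combination: Z_total = R + C = 81.2 - j5790 Ω = 5790∠-89.2° Ω.
Step 4 — Source phasor: V = 249∠94.4° V = -19.1 + j248.3 V.
Step 5 — Ohm's law: I = V / Z_total = (-19.1 + j248.3) / (81.2 - j5790) = -0.04292 - j0.002698 A.
Step 6 — Convert to polar: |I| = 0.043 A, ∠I = -176.4°.

I = 0.043∠-176.4° A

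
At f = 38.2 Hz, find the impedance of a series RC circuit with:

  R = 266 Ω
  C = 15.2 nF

Step 1 — Angular frequency: ω = 2π·f = 2π·38.2 = 240 rad/s.
Step 2 — Component impedances:
  R: Z = R = 266 Ω
  C: Z = 1/(jωC) = -j/(ω·C) = 0 - j2.741e+05 Ω
Step 3 — Series combination: Z_total = R + C = 266 - j2.741e+05 Ω = 2.741e+05∠-89.9° Ω.

Z = 266 - j2.741e+05 Ω = 2.741e+05∠-89.9° Ω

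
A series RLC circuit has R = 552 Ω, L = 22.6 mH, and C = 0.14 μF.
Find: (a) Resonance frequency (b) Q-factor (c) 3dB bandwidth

Step 1 — Resonance: ω₀ = 1/√(LC) = 1/√(0.0226·1.4e-07) = 1.778e+04 rad/s.
Step 2 — f₀ = ω₀/(2π) = 2829 Hz.
Step 3 — Series Q: Q = ω₀L/R = 1.778e+04·0.0226/552 = 0.7279.
Step 4 — Bandwidth: Δω = ω₀/Q = 2.442e+04 rad/s; BW = Δω/(2π) = 3887 Hz.

(a) f₀ = 2829 Hz  (b) Q = 0.7279  (c) BW = 3887 Hz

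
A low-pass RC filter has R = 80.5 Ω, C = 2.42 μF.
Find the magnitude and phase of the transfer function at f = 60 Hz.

Step 1 — Angular frequency: ω = 2π·60 = 377 rad/s.
Step 2 — Transfer function: H(jω) = 1/(1 + jωRC).
Step 3 — Denominator: 1 + jωRC = 1 + j·377·80.5·2.42e-06 = 1 + j0.07344.
Step 4 — H = 0.9946 - j0.07305.
Step 5 — Magnitude: |H| = 0.9973 (-0.0 dB); phase: φ = -4.2°.

|H| = 0.9973 (-0.0 dB), φ = -4.2°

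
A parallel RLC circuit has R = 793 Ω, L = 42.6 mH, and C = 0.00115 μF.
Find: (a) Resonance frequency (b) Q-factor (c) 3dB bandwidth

Step 1 — Resonance: ω₀ = 1/√(LC) = 1/√(0.0426·1.15e-09) = 1.429e+05 rad/s.
Step 2 — f₀ = ω₀/(2π) = 2.274e+04 Hz.
Step 3 — Parallel Q: Q = R/(ω₀L) = 793/(1.429e+05·0.0426) = 0.1303.
Step 4 — Bandwidth: Δω = ω₀/Q = 1.097e+06 rad/s; BW = Δω/(2π) = 1.745e+05 Hz.

(a) f₀ = 2.274e+04 Hz  (b) Q = 0.1303  (c) BW = 1.745e+05 Hz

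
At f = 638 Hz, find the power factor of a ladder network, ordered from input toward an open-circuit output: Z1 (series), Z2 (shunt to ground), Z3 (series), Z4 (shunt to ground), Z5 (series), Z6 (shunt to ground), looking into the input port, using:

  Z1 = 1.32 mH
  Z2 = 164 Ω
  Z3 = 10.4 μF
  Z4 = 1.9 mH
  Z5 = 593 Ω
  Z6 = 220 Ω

Step 1 — Angular frequency: ω = 2π·f = 2π·638 = 4009 rad/s.
Step 2 — Component impedances:
  Z1: Z = jωL = j·4009·0.00132 = 0 + j5.291 Ω
  Z2: Z = R = 164 Ω
  Z3: Z = 1/(jωC) = -j/(ω·C) = 0 - j23.99 Ω
  Z4: Z = jωL = j·4009·0.0019 = 0 + j7.616 Ω
  Z5: Z = R = 593 Ω
  Z6: Z = R = 220 Ω
Step 3 — Ladder network (open output): work backward from the far end, alternating series and parallel combinations. Z_in = 1.687 - j10.9 Ω = 11.03∠-81.2° Ω.
Step 4 — Power factor: PF = cos(φ) = Re(Z)/|Z| = 1.687/11.03 = 0.1529.
Step 5 — Type: Im(Z) = -10.9 ⇒ leading (phase φ = -81.2°).

PF = 0.1529 (leading, φ = -81.2°)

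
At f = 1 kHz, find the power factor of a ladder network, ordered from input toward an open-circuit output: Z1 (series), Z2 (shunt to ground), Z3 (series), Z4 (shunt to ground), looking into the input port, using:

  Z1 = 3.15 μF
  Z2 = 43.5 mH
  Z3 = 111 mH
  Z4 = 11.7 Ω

Step 1 — Angular frequency: ω = 2π·f = 2π·1000 = 6283 rad/s.
Step 2 — Component impedances:
  Z1: Z = 1/(jωC) = -j/(ω·C) = 0 - j50.53 Ω
  Z2: Z = jωL = j·6283·0.0435 = 0 + j273.3 Ω
  Z3: Z = jωL = j·6283·0.111 = 0 + j697.4 Ω
  Z4: Z = R = 11.7 Ω
Step 3 — Ladder network (open output): work backward from the far end, alternating series and parallel combinations. Z_in = 0.9274 + j145.9 Ω = 145.9∠89.6° Ω.
Step 4 — Power factor: PF = cos(φ) = Re(Z)/|Z| = 0.92735/145.85 = 0.006358.
Step 5 — Type: Im(Z) = 145.9 ⇒ lagging (phase φ = 89.6°).

PF = 0.006358 (lagging, φ = 89.6°)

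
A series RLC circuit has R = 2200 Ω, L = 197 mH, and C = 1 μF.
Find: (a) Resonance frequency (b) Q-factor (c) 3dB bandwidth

Step 1 — Resonance: ω₀ = 1/√(LC) = 1/√(0.197·1e-06) = 2253 rad/s.
Step 2 — f₀ = ω₀/(2π) = 358.6 Hz.
Step 3 — Series Q: Q = ω₀L/R = 2253·0.197/2200 = 0.2017.
Step 4 — Bandwidth: Δω = ω₀/Q = 1.117e+04 rad/s; BW = Δω/(2π) = 1777 Hz.

(a) f₀ = 358.6 Hz  (b) Q = 0.2017  (c) BW = 1777 Hz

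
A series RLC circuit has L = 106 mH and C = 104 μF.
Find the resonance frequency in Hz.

Step 1 — Resonance condition Im(Z)=0 gives ω₀ = 1/√(LC).
Step 2 — ω₀ = 1/√(0.106·0.000104) = 301.2 rad/s.
Step 3 — f₀ = ω₀/(2π) = 47.93 Hz.

f₀ = 47.93 Hz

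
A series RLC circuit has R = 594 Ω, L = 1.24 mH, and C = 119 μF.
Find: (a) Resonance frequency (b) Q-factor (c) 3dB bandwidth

Step 1 — Resonance: ω₀ = 1/√(LC) = 1/√(0.00124·0.000119) = 2603 rad/s.
Step 2 — f₀ = ω₀/(2π) = 414.3 Hz.
Step 3 — Series Q: Q = ω₀L/R = 2603·0.00124/594 = 0.005434.
Step 4 — Bandwidth: Δω = ω₀/Q = 4.79e+05 rad/s; BW = Δω/(2π) = 7.624e+04 Hz.

(a) f₀ = 414.3 Hz  (b) Q = 0.005434  (c) BW = 7.624e+04 Hz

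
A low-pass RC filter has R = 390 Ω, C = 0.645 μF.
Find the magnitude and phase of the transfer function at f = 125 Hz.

Step 1 — Angular frequency: ω = 2π·125 = 785.4 rad/s.
Step 2 — Transfer function: H(jω) = 1/(1 + jωRC).
Step 3 — Denominator: 1 + jωRC = 1 + j·785.4·390·6.45e-07 = 1 + j0.1976.
Step 4 — H = 0.9624 - j0.1901.
Step 5 — Magnitude: |H| = 0.981 (-0.2 dB); phase: φ = -11.2°.

|H| = 0.981 (-0.2 dB), φ = -11.2°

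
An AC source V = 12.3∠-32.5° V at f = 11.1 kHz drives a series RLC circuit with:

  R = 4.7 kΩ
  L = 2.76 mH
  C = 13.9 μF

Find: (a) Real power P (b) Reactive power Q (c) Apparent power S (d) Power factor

Step 1 — Angular frequency: ω = 2π·f = 2π·1.11e+04 = 6.974e+04 rad/s.
Step 2 — Component impedances:
  R: Z = R = 4700 Ω
  L: Z = jωL = j·6.974e+04·0.00276 = 0 + j192.5 Ω
  C: Z = 1/(jωC) = -j/(ω·C) = 0 - j1.032 Ω
Step 3 — Series combination: Z_total = R + L + C = 4700 + j191.5 Ω = 4704∠2.3° Ω.
Step 4 — Source phasor: V = 12.3∠-32.5° V = 10.37 - j6.609 V.
Step 5 — Current: I = V / Z = 0.002146 - j0.001494 A = 0.002615∠-34.8° A.
Step 6 — Complex power: S = V·I* = 0.03214 + j0.001309 VA.
Step 7 — Real power: P = Re(S) = 0.03214 W.
Step 8 — Reactive power: Q = Im(S) = 0.001309 VAR.
Step 9 — Apparent power: |S| = 0.03216 VA.
Step 10 — Power factor: PF = P/|S| = 0.9992 (lagging).

(a) P = 0.03214 W  (b) Q = 0.001309 VAR  (c) S = 0.03216 VA  (d) PF = 0.9992 (lagging)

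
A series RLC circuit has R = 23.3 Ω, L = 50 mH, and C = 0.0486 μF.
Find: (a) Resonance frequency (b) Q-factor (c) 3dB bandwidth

Step 1 — Resonance condition Im(Z)=0 gives ω₀ = 1/√(LC).
Step 2 — ω₀ = 1/√(0.05·4.86e-08) = 2.029e+04 rad/s.
Step 3 — f₀ = ω₀/(2π) = 3229 Hz.
Step 4 — Series Q: Q = ω₀L/R = 2.029e+04·0.05/23.3 = 43.53.
Step 5 — 3dB bandwidth: Δω = ω₀/Q = 466 rad/s; BW = Δω/(2π) = 74.17 Hz.

(a) f₀ = 3229 Hz  (b) Q = 43.53  (c) BW = 74.17 Hz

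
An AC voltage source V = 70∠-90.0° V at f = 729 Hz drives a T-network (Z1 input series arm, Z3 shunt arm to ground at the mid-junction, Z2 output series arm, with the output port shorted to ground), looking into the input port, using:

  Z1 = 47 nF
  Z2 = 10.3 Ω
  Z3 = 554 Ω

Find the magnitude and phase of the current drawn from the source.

Step 1 — Angular frequency: ω = 2π·f = 2π·729 = 4580 rad/s.
Step 2 — Component impedances:
  Z1: Z = 1/(jωC) = -j/(ω·C) = 0 - j4645 Ω
  Z2: Z = R = 10.3 Ω
  Z3: Z = R = 554 Ω
Step 3 — With the output port shorted to ground, the output series arm Z2 runs from the junction to ground; the shunt arm Z3 also runs from the junction to ground. They appear in parallel: Z3 || Z2 = 10.11 Ω.
Step 4 — Series with input arm Z1: Z_in = Z1 + (Z3 || Z2) = 10.11 - j4645 Ω = 4645∠-89.9° Ω.
Step 5 — Source phasor: V = 70∠-90.0° V = 0 - j70 V.
Step 6 — Ohm's law: I = V / Z_total = (0 - j70) / (10.11 - j4645) = 0.01507 - j3.281e-05 A.
Step 7 — Convert to polar: |I| = 0.01507 A, ∠I = -0.1°.

I = 0.01507∠-0.1° A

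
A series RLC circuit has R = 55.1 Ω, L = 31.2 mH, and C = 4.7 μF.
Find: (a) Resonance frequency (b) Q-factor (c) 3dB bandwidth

Step 1 — Resonance: ω₀ = 1/√(LC) = 1/√(0.0312·4.7e-06) = 2611 rad/s.
Step 2 — f₀ = ω₀/(2π) = 415.6 Hz.
Step 3 — Series Q: Q = ω₀L/R = 2611·0.0312/55.1 = 1.479.
Step 4 — Bandwidth: Δω = ω₀/Q = 1766 rad/s; BW = Δω/(2π) = 281.1 Hz.

(a) f₀ = 415.6 Hz  (b) Q = 1.479  (c) BW = 281.1 Hz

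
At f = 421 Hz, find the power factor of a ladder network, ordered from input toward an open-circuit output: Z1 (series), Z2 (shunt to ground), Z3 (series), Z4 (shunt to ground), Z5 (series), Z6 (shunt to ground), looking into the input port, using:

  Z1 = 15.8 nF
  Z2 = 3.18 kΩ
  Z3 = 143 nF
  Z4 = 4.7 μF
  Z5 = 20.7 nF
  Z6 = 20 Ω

Step 1 — Angular frequency: ω = 2π·f = 2π·421 = 2645 rad/s.
Step 2 — Component impedances:
  Z1: Z = 1/(jωC) = -j/(ω·C) = 0 - j2.393e+04 Ω
  Z2: Z = R = 3180 Ω
  Z3: Z = 1/(jωC) = -j/(ω·C) = 0 - j2644 Ω
  Z4: Z = 1/(jωC) = -j/(ω·C) = 0 - j80.43 Ω
  Z5: Z = 1/(jωC) = -j/(ω·C) = 0 - j1.826e+04 Ω
  Z6: Z = R = 20 Ω
Step 3 — Ladder network (open output): work backward from the far end, alternating series and parallel combinations. Z_in = 1346 - j2.55e+04 Ω = 2.553e+04∠-87.0° Ω.
Step 4 — Power factor: PF = cos(φ) = Re(Z)/|Z| = 1345.7/25533 = 0.0527.
Step 5 — Type: Im(Z) = -2.55e+04 ⇒ leading (phase φ = -87.0°).

PF = 0.0527 (leading, φ = -87.0°)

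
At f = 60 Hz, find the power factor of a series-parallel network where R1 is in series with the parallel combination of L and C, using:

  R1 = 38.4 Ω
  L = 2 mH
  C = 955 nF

Step 1 — Angular frequency: ω = 2π·f = 2π·60 = 377 rad/s.
Step 2 — Component impedances:
  R1: Z = R = 38.4 Ω
  L: Z = jωL = j·377·0.002 = 0 + j0.754 Ω
  C: Z = 1/(jωC) = -j/(ω·C) = 0 - j2778 Ω
Step 3 — Parallel branch: L || C = 1/(1/L + 1/C) = 0 + j0.7542 Ω.
Step 4 — Series with R1: Z_total = R1 + (L || C) = 38.4 + j0.7542 Ω = 38.41∠1.1° Ω.
Step 5 — Power factor: PF = cos(φ) = Re(Z)/|Z| = 38.4/38.407 = 0.9998.
Step 6 — Type: Im(Z) = 0.7542 ⇒ lagging (phase φ = 1.1°).

PF = 0.9998 (lagging, φ = 1.1°)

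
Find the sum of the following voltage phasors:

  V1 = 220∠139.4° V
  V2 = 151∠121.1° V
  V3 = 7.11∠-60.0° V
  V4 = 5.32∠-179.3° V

Step 1 — Convert each phasor to rectangular form:
  V1 = 220·(cos(139.4°) + j·sin(139.4°)) = -167 + j143.2 V
  V2 = 151·(cos(121.1°) + j·sin(121.1°)) = -78 + j129.3 V
  V3 = 7.11·(cos(-60.0°) + j·sin(-60.0°)) = 3.555 - j6.157 V
  V4 = 5.32·(cos(-179.3°) + j·sin(-179.3°)) = -5.32 - j0.06499 V
Step 2 — Sum components: V_total = -246.8 + j266.2 V.
Step 3 — Convert to polar: |V_total| = 363 V, ∠V_total = 132.8°.

V_total = 363∠132.8° V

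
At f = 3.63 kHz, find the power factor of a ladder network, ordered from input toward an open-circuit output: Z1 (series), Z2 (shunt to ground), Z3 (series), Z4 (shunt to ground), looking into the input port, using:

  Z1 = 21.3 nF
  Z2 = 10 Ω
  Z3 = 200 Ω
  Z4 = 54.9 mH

Step 1 — Angular frequency: ω = 2π·f = 2π·3630 = 2.281e+04 rad/s.
Step 2 — Component impedances:
  Z1: Z = 1/(jωC) = -j/(ω·C) = 0 - j2058 Ω
  Z2: Z = R = 10 Ω
  Z3: Z = R = 200 Ω
  Z4: Z = jωL = j·2.281e+04·0.0549 = 0 + j1252 Ω
Step 3 — Ladder network (open output): work backward from the far end, alternating series and parallel combinations. Z_in = 9.987 - j2058 Ω = 2058∠-89.7° Ω.
Step 4 — Power factor: PF = cos(φ) = Re(Z)/|Z| = 9.987/2058.4 = 0.004852.
Step 5 — Type: Im(Z) = -2058 ⇒ leading (phase φ = -89.7°).

PF = 0.004852 (leading, φ = -89.7°)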